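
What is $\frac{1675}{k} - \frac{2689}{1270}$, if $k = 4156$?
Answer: $- \frac{4524117}{2639060} \approx -1.7143$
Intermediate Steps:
$\frac{1675}{k} - \frac{2689}{1270} = \frac{1675}{4156} - \frac{2689}{1270} = - \frac{4524117}{2639060}$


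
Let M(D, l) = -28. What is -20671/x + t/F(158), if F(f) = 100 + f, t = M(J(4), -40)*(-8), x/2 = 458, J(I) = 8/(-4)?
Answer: -2563967/118164 ≈ -21.698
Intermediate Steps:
J(I) = -2 (J(I) = 8*(-1/4) = -2)
x = 916 (x = 2*458 = 916)
t = 224 (t = -28*(-8) = 224)
-20671/x + t/F(158) = -20671/916 + 224/(100 + 158) = -20671*1/916 + 224/258 = -20671/916 + 224*(1/258) = -20671/916 + 112/129 = -2563967/118164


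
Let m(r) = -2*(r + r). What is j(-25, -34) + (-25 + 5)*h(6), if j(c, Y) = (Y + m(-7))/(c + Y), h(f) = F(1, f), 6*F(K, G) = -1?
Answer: 608/177 ≈ 3.4350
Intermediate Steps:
F(K, G) = -⅙ (F(K, G) = (⅙)*(-1) = -⅙)
h(f) = -⅙
m(r) = -4*r
j(c, Y) = (28 + Y)/(Y + c) (j(c, Y) = (Y - 4*(-7))/(c + Y) = (Y + 28)/(Y + c) = (28 + Y)/(Y + c))
j(-25, -34) + (-25 + 5)*h(6) = (28 - 34)/(-34 - 25) + (-25 + 5)*(-⅙) = -6/(-59) - 20*(-⅙) = -1/59*(-6) + 10/3 = 6/59 + 10/3 = 608/177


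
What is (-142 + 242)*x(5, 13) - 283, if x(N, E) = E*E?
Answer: 16617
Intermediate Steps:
x(N, E) = E**2
(-142 + 242)*x(5, 13) - 283 = (-142 + 242)*13**2 - 283 = 100*169 - 283 = 16900 - 283 = 16617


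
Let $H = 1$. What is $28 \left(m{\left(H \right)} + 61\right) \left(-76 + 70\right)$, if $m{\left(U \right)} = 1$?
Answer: $-10416$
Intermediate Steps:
$28 \left(m{\left(H \right)} + 61\right) \left(-76 + 70\right) = 28 \left(1 + 61\right) \left(-76 + 70\right) = 28 \cdot 62 \left(-6\right) = 28 \left(-372\right) = -10416$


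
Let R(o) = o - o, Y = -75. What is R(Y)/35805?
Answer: 0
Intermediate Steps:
R(o) = 0
R(Y)/35805 = 0/35805 = 0*(1/35805) = 0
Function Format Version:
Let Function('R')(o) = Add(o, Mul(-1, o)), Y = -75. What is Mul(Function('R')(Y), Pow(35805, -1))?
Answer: 0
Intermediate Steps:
Function('R')(o) = 0
Mul(Function('R')(Y), Pow(35805, -1)) = Mul(0, Pow(35805, -1)) = Mul(0, Rational(1, 35805)) = 0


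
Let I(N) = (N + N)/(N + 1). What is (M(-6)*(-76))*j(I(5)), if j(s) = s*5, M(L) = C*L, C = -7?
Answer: -26600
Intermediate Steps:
M(L) = -7*L
I(N) = 2*N/(1 + N) (I(N) = (2*N)/(1 + N) = 2*N/(1 + N))
j(s) = 5*s
(M(-6)*(-76))*j(I(5)) = (-7*(-6)*(-76))*(5*(2*5/(1 + 5))) = (42*(-76))*(5*(2*5/6)) = -15960*2*5*(1/6) = -15960*5/3 = -3192*25/3 = -26600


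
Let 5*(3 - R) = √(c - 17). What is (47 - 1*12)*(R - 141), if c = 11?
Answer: -4830 - 7*I*√6 ≈ -4830.0 - 17.146*I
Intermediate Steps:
R = 3 - I*√6/5 (R = 3 - √(11 - 17)/5 = 3 - I*√6/5 ≈ 3.0 - 0.4899*I)
(47 - 1*12)*(R - 141) = (47 - 1*12)*((3 - I*√6/5) - 141) = (47 - 12)*(-138 - I*√6/5) = 35*(-138 - I*√6/5) = -4830 - 7*I*√6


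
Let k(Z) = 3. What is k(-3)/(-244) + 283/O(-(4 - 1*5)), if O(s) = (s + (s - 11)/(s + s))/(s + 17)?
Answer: -310737/244 ≈ -1273.5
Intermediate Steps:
O(s) = (s + (-11 + s)/(2*s))/(17 + s) (O(s) = (s + (-11 + s)/((2*s)))/(17 + s) = (s + (-11 + s)*(1/(2*s)))/(17 + s) = (s + (-11 + s)/(2*s))/(17 + s))
k(-3)/(-244) + 283/O(-(4 - 1*5)) = 3/(-244) + 283/(((-11 - (4 - 1*5) + 2*(-(4 - 1*5))²)/(2*((-(4 - 1*5)))*(17 - (4 - 1*5))))) = 3*(-1/244) + 283/(((-11 - (4 - 5) + 2*(-(4 - 5))²)/(2*((-(4 - 5)))*(17 - (4 - 5))))) = -3/244 + 283/(((-11 - 1*(-1) + 2*(-1*(-1))²)/(2*((-1*(-1)))*(17 - 1*(-1))))) = -3/244 + 283/(((½)*(-11 + 1 + 2*1²)/(1*(17 + 1)))) = -3/244 + 283/(((½)*1*(-11 + 1 + 2*1)/18)) = -3/244 + 283/(((½)*1*(1/18)*(-11 + 1 + 2))) = -3/244 + 283/(((½)*1*(1/18)*(-8))) = -3/244 + 283/(-2/9) = -3/244 + 283*(-9/2) = -3/244 - 2547/2 = -310737/244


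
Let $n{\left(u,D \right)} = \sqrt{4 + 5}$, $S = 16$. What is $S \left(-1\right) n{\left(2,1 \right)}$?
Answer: $-48$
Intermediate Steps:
$n{\left(u,D \right)} = 3$ ($n{\left(u,D \right)} = \sqrt{9} = 3$)
$S \left(-1\right) n{\left(2,1 \right)} = 16 \left(-1\right) 3 = \left(-16\right) 3 = -48$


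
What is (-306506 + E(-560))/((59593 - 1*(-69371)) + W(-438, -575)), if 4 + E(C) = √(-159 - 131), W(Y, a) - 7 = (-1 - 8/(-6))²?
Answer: -275859/116074 + 9*I*√290/1160740 ≈ -2.3766 + 0.00013204*I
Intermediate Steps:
W(Y, a) = 64/9 (W(Y, a) = 7 + (-1 - 8/(-6))² = 7 + (-1 - 8*(-⅙))² = 7 + (-1 + 4/3)² = 7 + (⅓)² = 7 + ⅑ = 64/9)
E(C) = -4 + I*√290 (E(C) = -4 + √(-159 - 131) = -4 + √(-290) = -4 + I*√290)
(-306506 + E(-560))/((59593 - 1*(-69371)) + W(-438, -575)) = (-306506 + (-4 + I*√290))/((59593 - 1*(-69371)) + 64/9) = (-306510 + I*√290)/((59593 + 69371) + 64/9) = (-306510 + I*√290)/(128964 + 64/9) = (-306510 + I*√290)/(1160740/9) = (-306510 + I*√290)*(9/1160740) = -275859/116074 + 9*I*√290/1160740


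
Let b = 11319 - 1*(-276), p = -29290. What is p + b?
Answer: -17695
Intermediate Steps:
b = 11595 (b = 11319 + 276 = 11595)
p + b = -29290 + 11595 = -17695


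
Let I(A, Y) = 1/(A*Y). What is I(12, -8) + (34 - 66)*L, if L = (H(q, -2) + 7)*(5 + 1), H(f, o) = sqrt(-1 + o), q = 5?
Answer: -129025/96 - 192*I*sqrt(3) ≈ -1344.0 - 332.55*I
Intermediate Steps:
I(A, Y) = 1/(A*Y)
L = 42 + 6*I*sqrt(3) (L = (sqrt(-1 - 2) + 7)*(5 + 1) = (sqrt(-3) + 7)*6 = (I*sqrt(3) + 7)*6 = (7 + I*sqrt(3))*6 = 42 + 6*I*sqrt(3) ≈ 42.0 + 10.392*I)
I(12, -8) + (34 - 66)*L = 1/(12*(-8)) + (34 - 66)*(42 + 6*I*sqrt(3)) = (1/12)*(-1/8) - 32*(42 + 6*I*sqrt(3)) = -1/96 + (-1344 - 192*I*sqrt(3)) = -129025/96 - 192*I*sqrt(3)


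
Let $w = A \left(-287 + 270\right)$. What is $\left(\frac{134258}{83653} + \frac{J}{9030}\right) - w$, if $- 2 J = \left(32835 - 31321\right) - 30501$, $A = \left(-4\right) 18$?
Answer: $- \frac{263476689047}{215824740} \approx -1220.8$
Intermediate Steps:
$A = -72$
$w = 1224$ ($w = - 72 \left(-287 + 270\right) = \left(-72\right) \left(-17\right) = 1224$)
$J = \frac{28987}{2}$ ($J = - \frac{\left(32835 - 31321\right) - 30501}{2} = - \frac{1514 - 30501}{2} = \left(- \frac{1}{2}\right) \left(-28987\right) = \frac{28987}{2} \approx 14494.0$)
$\left(\frac{134258}{83653} + \frac{J}{9030}\right) - w = \left(\frac{134258}{83653} + \frac{28987}{2 \cdot 9030}\right) - 1224 = \left(134258 \cdot \frac{1}{83653} + \frac{28987}{2} \cdot \frac{1}{9030}\right) - 1224 = \left(\frac{134258}{83653} + \frac{4141}{2580}\right) - 1224 = \frac{692792713}{215824740} - 1224 = - \frac{263476689047}{215824740}$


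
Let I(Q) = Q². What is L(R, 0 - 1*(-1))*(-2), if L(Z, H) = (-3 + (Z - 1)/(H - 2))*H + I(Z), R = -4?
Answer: -36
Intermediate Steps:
L(Z, H) = Z² + H*(-3 + (-1 + Z)/(-2 + H)) (L(Z, H) = (-3 + (Z - 1)/(H - 2))*H + Z² = (-3 + (-1 + Z)/(-2 + H))*H + Z² = H*(-3 + (-1 + Z)/(-2 + H)) + Z² = Z² + H*(-3 + (-1 + Z)/(-2 + H)))
L(R, 0 - 1*(-1))*(-2) = ((-3*(0 - 1*(-1))² - 2*(-4)² + 5*(0 - 1*(-1)) + (0 - 1*(-1))*(-4) + (0 - 1*(-1))*(-4)²)/(-2 + (0 - 1*(-1))))*(-2) = ((-3*(0 + 1)² - 2*16 + 5*(0 + 1) + (0 + 1)*(-4) + (0 + 1)*16)/(-2 + (0 + 1)))*(-2) = ((-3*1² - 32 + 5*1 + 1*(-4) + 1*16)/(-2 + 1))*(-2) = ((-3*1 - 32 + 5 - 4 + 16)/(-1))*(-2) = -(-3 - 32 + 5 - 4 + 16)*(-2) = -1*(-18)*(-2) = 18*(-2) = -36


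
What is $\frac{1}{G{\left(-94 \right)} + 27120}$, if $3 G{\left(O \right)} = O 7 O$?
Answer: $\frac{3}{143212} \approx 2.0948 \cdot 10^{-5}$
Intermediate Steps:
$G{\left(O \right)} = \frac{7 O^{2}}{3}$ ($G{\left(O \right)} = \frac{O 7 O}{3} = \frac{7 O O}{3} = \frac{7 O^{2}}{3}$)
$\frac{1}{G{\left(-94 \right)} + 27120} = \frac{1}{\frac{7 \left(-94\right)^{2}}{3} + 27120} = \frac{1}{\frac{7}{3} \cdot 8836 + 27120} = \frac{1}{\frac{61852}{3} + 27120} = \frac{1}{\frac{143212}{3}} = \frac{3}{143212}$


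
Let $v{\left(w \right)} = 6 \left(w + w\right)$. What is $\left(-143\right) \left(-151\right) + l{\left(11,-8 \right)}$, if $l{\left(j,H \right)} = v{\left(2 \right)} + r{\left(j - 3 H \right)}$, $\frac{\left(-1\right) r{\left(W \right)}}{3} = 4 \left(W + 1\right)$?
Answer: $21185$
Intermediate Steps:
$v{\left(w \right)} = 12 w$ ($v{\left(w \right)} = 6 \cdot 2 w = 12 w$)
$r{\left(W \right)} = -12 - 12 W$ ($r{\left(W \right)} = - 3 \cdot 4 \left(W + 1\right) = - 3 \cdot 4 \left(1 + W\right) = - 3 \left(4 + 4 W\right) = -12 - 12 W$)
$l{\left(j,H \right)} = 12 - 12 j + 36 H$ ($l{\left(j,H \right)} = 12 \cdot 2 - \left(12 + 12 \left(j - 3 H\right)\right) = 24 - \left(12 - 36 H + 12 j\right) = 12 - 12 j + 36 H$)
$\left(-143\right) \left(-151\right) + l{\left(11,-8 \right)} = \left(-143\right) \left(-151\right) + \left(12 - 132 + 36 \left(-8\right)\right) = 21593 - 408 = 21185$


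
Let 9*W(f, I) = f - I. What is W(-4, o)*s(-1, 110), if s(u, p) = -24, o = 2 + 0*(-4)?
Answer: 16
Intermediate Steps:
o = 2 (o = 2 + 0 = 2)
W(f, I) = -I/9 + f/9 (W(f, I) = (f - I)/9 = -I/9 + f/9)
W(-4, o)*s(-1, 110) = (-⅑*2 + (⅑)*(-4))*(-24) = (-2/9 - 4/9)*(-24) = -⅔*(-24) = 16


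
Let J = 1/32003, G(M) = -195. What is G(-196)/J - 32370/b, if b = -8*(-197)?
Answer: -4917597165/788 ≈ -6.2406e+6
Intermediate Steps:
b = 1576
J = 1/32003 ≈ 3.1247e-5
G(-196)/J - 32370/b = -195/1/32003 - 32370/1576 = -195*32003 - 32370*1/1576 = -6240585 - 16185/788 = -4917597165/788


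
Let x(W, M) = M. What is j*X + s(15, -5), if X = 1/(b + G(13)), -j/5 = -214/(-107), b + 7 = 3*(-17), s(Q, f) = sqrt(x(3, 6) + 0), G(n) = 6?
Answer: 5/26 + sqrt(6) ≈ 2.6418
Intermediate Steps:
s(Q, f) = sqrt(6) (s(Q, f) = sqrt(6 + 0) = sqrt(6))
b = -58 (b = -7 + 3*(-17) = -7 - 51 = -58)
j = -10 (j = -(-1070)/(-107) = -(-1070)*(-1)/107 = -5*2 = -10)
X = -1/52 (X = 1/(-58 + 6) = 1/(-52) = -1/52 ≈ -0.019231)
j*X + s(15, -5) = -10*(-1/52) + sqrt(6) = 5/26 + sqrt(6)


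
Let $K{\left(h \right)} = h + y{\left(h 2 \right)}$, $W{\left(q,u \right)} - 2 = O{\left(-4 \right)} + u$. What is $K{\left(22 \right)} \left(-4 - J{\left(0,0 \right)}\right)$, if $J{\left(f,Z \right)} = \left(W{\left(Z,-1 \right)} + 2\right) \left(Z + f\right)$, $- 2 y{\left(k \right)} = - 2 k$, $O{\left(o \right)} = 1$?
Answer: $-264$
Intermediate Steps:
$W{\left(q,u \right)} = 3 + u$ ($W{\left(q,u \right)} = 2 + \left(1 + u\right) = 3 + u$)
$y{\left(k \right)} = k$ ($y{\left(k \right)} = - \frac{\left(-2\right) k}{2} = k$)
$J{\left(f,Z \right)} = 4 Z + 4 f$ ($J{\left(f,Z \right)} = \left(\left(3 - 1\right) + 2\right) \left(Z + f\right) = \left(2 + 2\right) \left(Z + f\right) = 4 \left(Z + f\right) = 4 Z + 4 f$)
$K{\left(h \right)} = 3 h$ ($K{\left(h \right)} = h + h 2 = h + 2 h = 3 h$)
$K{\left(22 \right)} \left(-4 - J{\left(0,0 \right)}\right) = 3 \cdot 22 \left(-4 - \left(4 \cdot 0 + 4 \cdot 0\right)\right) = 66 \left(-4 - \left(0 + 0\right)\right) = 66 \left(-4 - 0\right) = 66 \left(-4 + 0\right) = 66 \left(-4\right) = -264$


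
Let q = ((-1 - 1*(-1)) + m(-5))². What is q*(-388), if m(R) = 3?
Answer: -3492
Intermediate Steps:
q = 9 (q = ((-1 - 1*(-1)) + 3)² = ((-1 + 1) + 3)² = (0 + 3)² = 3² = 9)
q*(-388) = 9*(-388) = -3492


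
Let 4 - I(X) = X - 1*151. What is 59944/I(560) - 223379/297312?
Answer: -5970846341/40137120 ≈ -148.76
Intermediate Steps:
I(X) = 155 - X (I(X) = 4 - (X - 1*151) = 4 - (X - 151) = 4 - (-151 + X) = 4 + (151 - X) = 155 - X)
59944/I(560) - 223379/297312 = 59944/(155 - 1*560) - 223379/297312 = 59944/(155 - 560) - 223379*1/297312 = 59944/(-405) - 223379/297312 = 59944*(-1/405) - 223379/297312 = -59944/405 - 223379/297312 = -5970846341/40137120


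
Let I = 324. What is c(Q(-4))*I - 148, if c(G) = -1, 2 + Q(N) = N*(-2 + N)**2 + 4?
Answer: -472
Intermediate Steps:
Q(N) = 2 + N*(-2 + N)**2 (Q(N) = -2 + (N*(-2 + N)**2 + 4) = -2 + (4 + N*(-2 + N)**2) = 2 + N*(-2 + N)**2)
c(Q(-4))*I - 148 = -1*324 - 148 = -324 - 148 = -472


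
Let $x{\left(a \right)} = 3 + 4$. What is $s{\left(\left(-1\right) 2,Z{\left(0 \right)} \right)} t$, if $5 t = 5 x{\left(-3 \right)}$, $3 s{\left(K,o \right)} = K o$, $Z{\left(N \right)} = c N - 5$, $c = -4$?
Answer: $\frac{70}{3} \approx 23.333$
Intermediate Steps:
$x{\left(a \right)} = 7$
$Z{\left(N \right)} = -5 - 4 N$ ($Z{\left(N \right)} = - 4 N - 5 = -5 - 4 N$)
$s{\left(K,o \right)} = \frac{K o}{3}$
$t = 7$ ($t = \frac{5 \cdot 7}{5} = \frac{1}{5} \cdot 35 = 7$)
$s{\left(\left(-1\right) 2,Z{\left(0 \right)} \right)} t = \frac{\left(-1\right) 2 \left(-5 - 0\right)}{3} \cdot 7 = \frac{1}{3} \left(-2\right) \left(-5 + 0\right) 7 = \frac{1}{3} \left(-2\right) \left(-5\right) 7 = \frac{10}{3} \cdot 7 = \frac{70}{3}$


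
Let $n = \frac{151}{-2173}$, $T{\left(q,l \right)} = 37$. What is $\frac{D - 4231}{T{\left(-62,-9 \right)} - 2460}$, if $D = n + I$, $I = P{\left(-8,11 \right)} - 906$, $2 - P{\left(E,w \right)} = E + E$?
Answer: $\frac{11123738}{5265179} \approx 2.1127$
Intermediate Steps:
$P{\left(E,w \right)} = 2 - 2 E$ ($P{\left(E,w \right)} = 2 - \left(E + E\right) = 2 - 2 E$)
$n = - \frac{151}{2173}$ ($n = 151 \left(- \frac{1}{2173}\right) = - \frac{151}{2173} \approx -0.069489$)
$I = -888$ ($I = \left(2 - -16\right) - 906 = \left(2 + 16\right) - 906 = 18 - 906 = -888$)
$D = - \frac{1929775}{2173}$ ($D = - \frac{151}{2173} - 888 = - \frac{1929775}{2173} \approx -888.07$)
$\frac{D - 4231}{T{\left(-62,-9 \right)} - 2460} = \frac{- \frac{1929775}{2173} - 4231}{37 - 2460} = - \frac{11123738}{2173 \left(-2423\right)} = \left(- \frac{11123738}{2173}\right) \left(- \frac{1}{2423}\right) = \frac{11123738}{5265179}$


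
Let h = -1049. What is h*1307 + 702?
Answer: -1370341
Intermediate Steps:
h*1307 + 702 = -1049*1307 + 702 = -1371043 + 702 = -1370341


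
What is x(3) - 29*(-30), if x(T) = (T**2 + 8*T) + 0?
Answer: 903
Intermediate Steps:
x(T) = T**2 + 8*T
x(3) - 29*(-30) = 3*(8 + 3) - 29*(-30) = 3*11 + 870 = 33 + 870 = 903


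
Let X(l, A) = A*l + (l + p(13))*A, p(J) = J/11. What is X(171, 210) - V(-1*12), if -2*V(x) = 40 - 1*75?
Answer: 1585115/22 ≈ 72051.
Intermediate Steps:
p(J) = J/11 (p(J) = J*(1/11) = J/11)
V(x) = 35/2 (V(x) = -(40 - 1*75)/2 = -(40 - 75)/2 = -½*(-35) = 35/2)
X(l, A) = A*l + A*(13/11 + l) (X(l, A) = A*l + (l + (1/11)*13)*A = A*l + (l + 13/11)*A = A*l + (13/11 + l)*A = A*l + A*(13/11 + l))
X(171, 210) - V(-1*12) = (1/11)*210*(13 + 22*171) - 1*35/2 = (1/11)*210*(13 + 3762) - 35/2 = (1/11)*210*3775 - 35/2 = 792750/11 - 35/2 = 1585115/22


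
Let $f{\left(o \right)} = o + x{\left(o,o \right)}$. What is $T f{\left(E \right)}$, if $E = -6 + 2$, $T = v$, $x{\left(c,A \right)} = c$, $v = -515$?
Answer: $4120$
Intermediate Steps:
$T = -515$
$E = -4$
$f{\left(o \right)} = 2 o$ ($f{\left(o \right)} = o + o = 2 o$)
$T f{\left(E \right)} = - 515 \cdot 2 \left(-4\right) = \left(-515\right) \left(-8\right) = 4120$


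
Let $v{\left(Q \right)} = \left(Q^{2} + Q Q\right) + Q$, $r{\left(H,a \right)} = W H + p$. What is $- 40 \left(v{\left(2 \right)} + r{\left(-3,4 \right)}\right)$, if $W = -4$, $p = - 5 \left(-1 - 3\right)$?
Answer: $-1680$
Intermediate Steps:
$p = 20$ ($p = \left(-5\right) \left(-4\right) = 20$)
$r{\left(H,a \right)} = 20 - 4 H$ ($r{\left(H,a \right)} = - 4 H + 20 = 20 - 4 H$)
$v{\left(Q \right)} = Q + 2 Q^{2}$ ($v{\left(Q \right)} = \left(Q^{2} + Q^{2}\right) + Q = 2 Q^{2} + Q = Q + 2 Q^{2}$)
$- 40 \left(v{\left(2 \right)} + r{\left(-3,4 \right)}\right) = - 40 \left(2 \left(1 + 2 \cdot 2\right) + \left(20 - -12\right)\right) = - 40 \left(2 \left(1 + 4\right) + \left(20 + 12\right)\right) = - 40 \left(2 \cdot 5 + 32\right) = - 40 \left(10 + 32\right) = \left(-40\right) 42 = -1680$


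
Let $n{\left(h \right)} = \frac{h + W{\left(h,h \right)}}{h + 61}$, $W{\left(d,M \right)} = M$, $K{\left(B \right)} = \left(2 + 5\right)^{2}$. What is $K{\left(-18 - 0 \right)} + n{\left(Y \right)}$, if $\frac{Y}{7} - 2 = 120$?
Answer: $\frac{763}{15} \approx 50.867$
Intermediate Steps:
$Y = 854$ ($Y = 14 + 7 \cdot 120 = 14 + 840 = 854$)
$K{\left(B \right)} = 49$ ($K{\left(B \right)} = 7^{2} = 49$)
$n{\left(h \right)} = \frac{2 h}{61 + h}$ ($n{\left(h \right)} = \frac{h + h}{h + 61} = \frac{2 h}{61 + h}$)
$K{\left(-18 - 0 \right)} + n{\left(Y \right)} = 49 + 2 \cdot 854 \frac{1}{61 + 854} = 49 + 2 \cdot 854 \cdot \frac{1}{915} = 49 + \frac{28}{15} = \frac{763}{15}$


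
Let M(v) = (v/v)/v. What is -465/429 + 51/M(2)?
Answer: 14431/143 ≈ 100.92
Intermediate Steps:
M(v) = 1/v
-465/429 + 51/M(2) = -465/429 + 51/(1/2) = -465*1/429 + 51/(½) = -155/143 + 51*2 = -155/143 + 102 = 14431/143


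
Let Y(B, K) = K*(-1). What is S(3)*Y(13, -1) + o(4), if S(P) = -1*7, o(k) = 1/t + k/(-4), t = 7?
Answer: -55/7 ≈ -7.8571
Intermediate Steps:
Y(B, K) = -K
o(k) = ⅐ - k/4 (o(k) = 1/7 + k/(-4) = 1*(⅐) + k*(-¼) = ⅐ - k/4)
S(P) = -7
S(3)*Y(13, -1) + o(4) = -(-7)*(-1) + (⅐ - ¼*4) = -7*1 + (⅐ - 1) = -7 - 6/7 = -55/7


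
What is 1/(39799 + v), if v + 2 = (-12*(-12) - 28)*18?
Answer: 1/41885 ≈ 2.3875e-5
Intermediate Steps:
v = 2086 (v = -2 + (-12*(-12) - 28)*18 = -2 + (144 - 28)*18 = -2 + 116*18 = -2 + 2088 = 2086)
1/(39799 + v) = 1/(39799 + 2086) = 1/41885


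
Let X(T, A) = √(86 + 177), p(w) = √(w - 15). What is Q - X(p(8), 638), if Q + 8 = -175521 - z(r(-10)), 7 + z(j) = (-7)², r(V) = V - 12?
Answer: -175571 - √263 ≈ -1.7559e+5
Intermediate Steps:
r(V) = -12 + V
z(j) = 42 (z(j) = -7 + (-7)² = -7 + 49 = 42)
Q = -175571 (Q = -8 + (-175521 - 1*42) = -8 + (-175521 - 42) = -8 - 175563 = -175571)
p(w) = √(-15 + w)
X(T, A) = √263
Q - X(p(8), 638) = -175571 - √263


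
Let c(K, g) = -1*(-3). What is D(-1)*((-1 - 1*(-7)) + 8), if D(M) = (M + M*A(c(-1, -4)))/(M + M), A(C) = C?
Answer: 28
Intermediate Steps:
c(K, g) = 3
D(M) = 2 (D(M) = (M + M*3)/(M + M) = (M + 3*M)/((2*M)) = (4*M)*(1/(2*M)) = 2)
D(-1)*((-1 - 1*(-7)) + 8) = 2*((-1 - 1*(-7)) + 8) = 2*((-1 + 7) + 8) = 2*(6 + 8) = 2*14 = 28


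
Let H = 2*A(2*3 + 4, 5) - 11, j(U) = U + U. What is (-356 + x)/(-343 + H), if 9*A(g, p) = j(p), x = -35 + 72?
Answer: 2871/3166 ≈ 0.90682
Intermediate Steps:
j(U) = 2*U
x = 37
A(g, p) = 2*p/9 (A(g, p) = (2*p)/9 = 2*p/9)
H = -79/9 (H = 2*((2/9)*5) - 11 = 2*(10/9) - 11 = 20/9 - 11 = -79/9 ≈ -8.7778)
(-356 + x)/(-343 + H) = (-356 + 37)/(-343 - 79/9) = -319/(-3166/9) = -319*(-9/3166) = 2871/3166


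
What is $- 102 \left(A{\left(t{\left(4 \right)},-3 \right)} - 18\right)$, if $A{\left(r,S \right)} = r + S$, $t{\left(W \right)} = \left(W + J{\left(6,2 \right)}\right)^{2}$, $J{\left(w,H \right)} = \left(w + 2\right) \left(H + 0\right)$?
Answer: $-38658$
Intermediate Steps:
$J{\left(w,H \right)} = H \left(2 + w\right)$ ($J{\left(w,H \right)} = \left(2 + w\right) H = H \left(2 + w\right)$)
$t{\left(W \right)} = \left(16 + W\right)^{2}$ ($t{\left(W \right)} = \left(W + 2 \left(2 + 6\right)\right)^{2} = \left(W + 2 \cdot 8\right)^{2} = \left(W + 16\right)^{2} = \left(16 + W\right)^{2}$)
$A{\left(r,S \right)} = S + r$
$- 102 \left(A{\left(t{\left(4 \right)},-3 \right)} - 18\right) = - 102 \left(\left(-3 + \left(16 + 4\right)^{2}\right) - 18\right) = - 102 \left(\left(-3 + 20^{2}\right) - 18\right) = - 102 \left(\left(-3 + 400\right) - 18\right) = - 102 \left(397 - 18\right) = \left(-102\right) 379 = -38658$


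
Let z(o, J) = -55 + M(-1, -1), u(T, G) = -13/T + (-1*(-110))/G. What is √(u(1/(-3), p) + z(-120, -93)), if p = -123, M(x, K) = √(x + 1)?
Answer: I*√255594/123 ≈ 4.1103*I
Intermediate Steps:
M(x, K) = √(1 + x)
u(T, G) = -13/T + 110/G
z(o, J) = -55 (z(o, J) = -55 + √(1 - 1) = -55 + √0 = -55 + 0 = -55)
√(u(1/(-3), p) + z(-120, -93)) = √((-13/(1/(-3)) + 110/(-123)) - 55) = √((-13/(-⅓) + 110*(-1/123)) - 55) = √((-13*(-3) - 110/123) - 55) = √((39 - 110/123) - 55) = √(4687/123 - 55) = √(-2078/123) = I*√255594/123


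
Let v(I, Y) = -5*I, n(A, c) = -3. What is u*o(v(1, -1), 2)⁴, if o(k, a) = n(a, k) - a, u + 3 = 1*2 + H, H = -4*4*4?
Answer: -40625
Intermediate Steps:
H = -64 (H = -16*4 = -64)
u = -65 (u = -3 + (1*2 - 64) = -3 + (2 - 64) = -3 - 62 = -65)
o(k, a) = -3 - a
u*o(v(1, -1), 2)⁴ = -65*(-3 - 1*2)⁴ = -65*(-3 - 2)⁴ = -65*(-5)⁴ = -65*625 = -40625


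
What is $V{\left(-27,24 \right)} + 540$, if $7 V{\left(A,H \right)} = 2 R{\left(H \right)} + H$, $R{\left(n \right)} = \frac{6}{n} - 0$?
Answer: $\frac{1087}{2} \approx 543.5$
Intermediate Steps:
$R{\left(n \right)} = \frac{6}{n}$ ($R{\left(n \right)} = \frac{6}{n} + 0 = \frac{6}{n}$)
$V{\left(A,H \right)} = \frac{H}{7} + \frac{12}{7 H}$ ($V{\left(A,H \right)} = \frac{2 \frac{6}{H} + H}{7} = \frac{\frac{12}{H} + H}{7} = \frac{H + \frac{12}{H}}{7} = \frac{H}{7} + \frac{12}{7 H}$)
$V{\left(-27,24 \right)} + 540 = \frac{12 + 24^{2}}{7 \cdot 24} + 540 = \frac{1}{7} \cdot \frac{1}{24} \left(12 + 576\right) + 540 = \frac{1}{7} \cdot \frac{1}{24} \cdot 588 + 540 = \frac{7}{2} + 540 = \frac{1087}{2}$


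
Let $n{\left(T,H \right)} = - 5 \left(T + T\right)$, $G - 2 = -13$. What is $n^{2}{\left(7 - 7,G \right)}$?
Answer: $0$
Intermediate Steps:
$G = -11$ ($G = 2 - 13 = -11$)
$n{\left(T,H \right)} = - 10 T$ ($n{\left(T,H \right)} = - 5 \cdot 2 T = - 10 T$)
$n^{2}{\left(7 - 7,G \right)} = \left(- 10 \left(7 - 7\right)\right)^{2} = \left(\left(-10\right) 0\right)^{2} = 0^{2} = 0$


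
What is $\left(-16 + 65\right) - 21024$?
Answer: $-20975$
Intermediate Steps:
$\left(-16 + 65\right) - 21024 = 49 - 21024 = -20975$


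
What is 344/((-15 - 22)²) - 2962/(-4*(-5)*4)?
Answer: -2013729/54760 ≈ -36.774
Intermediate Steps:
344/((-15 - 22)²) - 2962/(-4*(-5)*4) = 344/((-37)²) - 2962/(20*4) = 344/1369 - 2962/80 = 344*(1/1369) - 2962*1/80 = 344/1369 - 1481/40 = -2013729/54760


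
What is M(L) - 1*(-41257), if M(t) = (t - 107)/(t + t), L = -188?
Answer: 15512927/376 ≈ 41258.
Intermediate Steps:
M(t) = (-107 + t)/(2*t) (M(t) = (-107 + t)/((2*t)) = (-107 + t)*(1/(2*t)) = (-107 + t)/(2*t))
M(L) - 1*(-41257) = (½)*(-107 - 188)/(-188) - 1*(-41257) = (½)*(-1/188)*(-295) + 41257 = 295/376 + 41257 = 15512927/376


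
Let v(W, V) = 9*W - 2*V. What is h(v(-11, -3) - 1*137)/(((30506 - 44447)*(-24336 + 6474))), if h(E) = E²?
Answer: 26450/124507071 ≈ 0.00021244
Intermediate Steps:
v(W, V) = -2*V + 9*W
h(v(-11, -3) - 1*137)/(((30506 - 44447)*(-24336 + 6474))) = ((-2*(-3) + 9*(-11)) - 1*137)²/(((30506 - 44447)*(-24336 + 6474))) = ((6 - 99) - 137)²/((-13941*(-17862))) = (-93 - 137)²/249014142 = (-230)²*(1/249014142) = 52900*(1/249014142) = 26450/124507071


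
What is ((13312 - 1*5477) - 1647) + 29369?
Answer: 35557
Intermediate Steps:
((13312 - 1*5477) - 1647) + 29369 = ((13312 - 5477) - 1647) + 29369 = (7835 - 1647) + 29369 = 6188 + 29369 = 35557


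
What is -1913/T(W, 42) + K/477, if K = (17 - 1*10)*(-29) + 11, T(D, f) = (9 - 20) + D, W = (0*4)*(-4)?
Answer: 303463/1749 ≈ 173.51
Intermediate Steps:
W = 0 (W = 0*(-4) = 0)
T(D, f) = -11 + D
K = -192 (K = (17 - 10)*(-29) + 11 = 7*(-29) + 11 = -203 + 11 = -192)
-1913/T(W, 42) + K/477 = -1913/(-11 + 0) - 192/477 = -1913/(-11) - 192*1/477 = -1913*(-1/11) - 64/159 = 1913/11 - 64/159 = 303463/1749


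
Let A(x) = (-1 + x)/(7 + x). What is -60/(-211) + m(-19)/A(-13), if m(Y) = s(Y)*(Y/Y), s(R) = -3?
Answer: -1479/1477 ≈ -1.0014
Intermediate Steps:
A(x) = (-1 + x)/(7 + x)
m(Y) = -3 (m(Y) = -3*Y/Y = -3*1 = -3)
-60/(-211) + m(-19)/A(-13) = -60/(-211) - 3*(7 - 13)/(-1 - 13) = -60*(-1/211) - 3/(-14/(-6)) = 60/211 - 3/((-⅙*(-14))) = 60/211 - 3/7/3 = 60/211 - 3*3/7 = 60/211 - 9/7 = -1479/1477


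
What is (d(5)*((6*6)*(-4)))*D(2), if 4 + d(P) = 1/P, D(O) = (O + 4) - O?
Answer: 10944/5 ≈ 2188.8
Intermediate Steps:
D(O) = 4 (D(O) = (4 + O) - O = 4)
d(P) = -4 + 1/P
(d(5)*((6*6)*(-4)))*D(2) = ((-4 + 1/5)*((6*6)*(-4)))*4 = ((-4 + ⅕)*(36*(-4)))*4 = -19/5*(-144)*4 = (2736/5)*4 = 10944/5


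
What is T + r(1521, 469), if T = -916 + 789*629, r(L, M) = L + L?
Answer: 498407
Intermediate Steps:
r(L, M) = 2*L
T = 495365 (T = -916 + 496281 = 495365)
T + r(1521, 469) = 495365 + 2*1521 = 495365 + 3042 = 498407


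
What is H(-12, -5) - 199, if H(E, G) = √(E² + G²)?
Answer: -186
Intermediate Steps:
H(-12, -5) - 199 = √((-12)² + (-5)²) - 199 = √(144 + 25) - 199 = √169 - 199 = 13 - 199 = -186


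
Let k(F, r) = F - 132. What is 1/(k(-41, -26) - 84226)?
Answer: -1/84399 ≈ -1.1848e-5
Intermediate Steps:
k(F, r) = -132 + F
1/(k(-41, -26) - 84226) = 1/((-132 - 41) - 84226) = 1/(-173 - 84226) = 1/(-84399) = -1/84399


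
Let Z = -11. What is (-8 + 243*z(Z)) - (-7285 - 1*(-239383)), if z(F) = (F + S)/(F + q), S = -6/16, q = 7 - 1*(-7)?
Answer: -1864219/8 ≈ -2.3303e+5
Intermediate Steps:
q = 14 (q = 7 + 7 = 14)
S = -3/8 (S = -6*1/16 = -3/8 ≈ -0.37500)
z(F) = (-3/8 + F)/(14 + F) (z(F) = (F - 3/8)/(F + 14) = (-3/8 + F)/(14 + F))
(-8 + 243*z(Z)) - (-7285 - 1*(-239383)) = (-8 + 243*((-3/8 - 11)/(14 - 11))) - (-7285 - 1*(-239383)) = (-8 + 243*(-91/8/3)) - (-7285 + 239383) = (-8 + 243*((⅓)*(-91/8))) - 1*232098 = (-8 + 243*(-91/24)) - 232098 = (-8 - 7371/8) - 232098 = -7435/8 - 232098 = -1864219/8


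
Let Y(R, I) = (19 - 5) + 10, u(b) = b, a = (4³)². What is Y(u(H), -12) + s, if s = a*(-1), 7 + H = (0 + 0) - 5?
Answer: -4072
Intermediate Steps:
H = -12 (H = -7 + ((0 + 0) - 5) = -7 + (0 - 5) = -7 - 5 = -12)
a = 4096 (a = 64² = 4096)
Y(R, I) = 24 (Y(R, I) = 14 + 10 = 24)
s = -4096 (s = 4096*(-1) = -4096)
Y(u(H), -12) + s = 24 - 4096 = -4072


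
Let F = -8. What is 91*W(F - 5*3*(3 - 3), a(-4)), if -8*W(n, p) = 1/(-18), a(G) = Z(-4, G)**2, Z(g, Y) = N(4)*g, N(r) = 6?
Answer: 91/144 ≈ 0.63194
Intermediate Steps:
Z(g, Y) = 6*g
a(G) = 576 (a(G) = (6*(-4))**2 = (-24)**2 = 576)
W(n, p) = 1/144 (W(n, p) = -1/8/(-18) = -1/8*(-1/18) = 1/144)
91*W(F - 5*3*(3 - 3), a(-4)) = 91*(1/144) = 91/144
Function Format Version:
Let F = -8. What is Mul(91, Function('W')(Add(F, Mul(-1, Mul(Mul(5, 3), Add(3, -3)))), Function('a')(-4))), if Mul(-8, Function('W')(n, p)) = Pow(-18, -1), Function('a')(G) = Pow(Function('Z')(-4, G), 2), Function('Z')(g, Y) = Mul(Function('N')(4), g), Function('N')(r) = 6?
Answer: Rational(91, 144) ≈ 0.63194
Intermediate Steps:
Function('Z')(g, Y) = Mul(6, g)
Function('a')(G) = 576 (Function('a')(G) = Pow(Mul(6, -4), 2) = Pow(-24, 2) = 576)
Function('W')(n, p) = Rational(1, 144) (Function('W')(n, p) = Mul(Rational(-1, 8), Pow(-18, -1)) = Mul(Rational(-1, 8), Rational(-1, 18)) = Rational(1, 144))
Mul(91, Function('W')(Add(F, Mul(-1, Mul(Mul(5, 3), Add(3, -3)))), Function('a')(-4))) = Mul(91, Rational(1, 144)) = Rational(91, 144)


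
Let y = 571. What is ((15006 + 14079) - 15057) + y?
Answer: 14599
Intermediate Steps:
((15006 + 14079) - 15057) + y = ((15006 + 14079) - 15057) + 571 = (29085 - 15057) + 571 = 14028 + 571 = 14599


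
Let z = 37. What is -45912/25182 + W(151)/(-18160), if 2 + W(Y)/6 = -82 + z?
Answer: -68888383/38108760 ≈ -1.8077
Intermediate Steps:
W(Y) = -282 (W(Y) = -12 + 6*(-82 + 37) = -12 + 6*(-45) = -12 - 270 = -282)
-45912/25182 + W(151)/(-18160) = -45912/25182 - 282/(-18160) = -45912*1/25182 - 282*(-1/18160) = -7652/4197 + 141/9080 = -68888383/38108760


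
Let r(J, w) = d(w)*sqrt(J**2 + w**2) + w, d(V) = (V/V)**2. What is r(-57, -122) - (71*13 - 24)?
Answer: -1021 + sqrt(18133) ≈ -886.34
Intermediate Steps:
d(V) = 1 (d(V) = 1**2 = 1)
r(J, w) = w + sqrt(J**2 + w**2) (r(J, w) = 1*sqrt(J**2 + w**2) + w = sqrt(J**2 + w**2) + w = w + sqrt(J**2 + w**2))
r(-57, -122) - (71*13 - 24) = (-122 + sqrt((-57)**2 + (-122)**2)) - (71*13 - 24) = (-122 + sqrt(3249 + 14884)) - (923 - 24) = (-122 + sqrt(18133)) - 1*899 = (-122 + sqrt(18133)) - 899 = -1021 + sqrt(18133)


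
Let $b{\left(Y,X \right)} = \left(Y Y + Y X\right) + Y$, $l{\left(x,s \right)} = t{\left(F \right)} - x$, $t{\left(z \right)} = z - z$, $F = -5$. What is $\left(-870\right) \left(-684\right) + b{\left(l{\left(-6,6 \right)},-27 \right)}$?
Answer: $594960$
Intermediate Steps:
$t{\left(z \right)} = 0$
$l{\left(x,s \right)} = - x$ ($l{\left(x,s \right)} = 0 - x = - x$)
$b{\left(Y,X \right)} = Y + Y^{2} + X Y$ ($b{\left(Y,X \right)} = \left(Y^{2} + X Y\right) + Y = Y + Y^{2} + X Y$)
$\left(-870\right) \left(-684\right) + b{\left(l{\left(-6,6 \right)},-27 \right)} = \left(-870\right) \left(-684\right) + \left(-1\right) \left(-6\right) \left(1 - 27 - -6\right) = 595080 + 6 \left(1 - 27 + 6\right) = 595080 + 6 \left(-20\right) = 595080 - 120 = 594960$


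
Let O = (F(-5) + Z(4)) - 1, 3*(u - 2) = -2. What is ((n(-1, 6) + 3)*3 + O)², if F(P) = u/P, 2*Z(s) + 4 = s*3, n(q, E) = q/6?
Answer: 113569/900 ≈ 126.19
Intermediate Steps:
n(q, E) = q/6 (n(q, E) = q*(⅙) = q/6)
u = 4/3 (u = 2 + (⅓)*(-2) = 2 - ⅔ = 4/3 ≈ 1.3333)
Z(s) = -2 + 3*s/2 (Z(s) = -2 + (s*3)/2 = -2 + (3*s)/2 = -2 + 3*s/2)
F(P) = 4/(3*P)
O = 41/15 (O = ((4/3)/(-5) + (-2 + (3/2)*4)) - 1 = ((4/3)*(-⅕) + (-2 + 6)) - 1 = (-4/15 + 4) - 1 = 56/15 - 1 = 41/15 ≈ 2.7333)
((n(-1, 6) + 3)*3 + O)² = (((⅙)*(-1) + 3)*3 + 41/15)² = ((-⅙ + 3)*3 + 41/15)² = ((17/6)*3 + 41/15)² = (17/2 + 41/15)² = (337/30)² = 113569/900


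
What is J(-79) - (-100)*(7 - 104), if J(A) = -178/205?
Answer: -1988678/205 ≈ -9700.9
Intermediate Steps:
J(A) = -178/205 (J(A) = -178*1/205 = -178/205)
J(-79) - (-100)*(7 - 104) = -178/205 - (-100)*(7 - 104) = -178/205 - (-100)*(-97) = -178/205 - 1*9700 = -178/205 - 9700 = -1988678/205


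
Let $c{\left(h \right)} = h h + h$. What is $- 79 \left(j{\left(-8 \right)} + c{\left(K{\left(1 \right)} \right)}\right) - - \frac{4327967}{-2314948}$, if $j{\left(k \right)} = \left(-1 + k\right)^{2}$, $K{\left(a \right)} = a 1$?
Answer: $- \frac{15183442003}{2314948} \approx -6558.9$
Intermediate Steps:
$K{\left(a \right)} = a$
$c{\left(h \right)} = h + h^{2}$ ($c{\left(h \right)} = h^{2} + h = h + h^{2}$)
$- 79 \left(j{\left(-8 \right)} + c{\left(K{\left(1 \right)} \right)}\right) - - \frac{4327967}{-2314948} = - 79 \left(\left(-1 - 8\right)^{2} + 1 \left(1 + 1\right)\right) - - \frac{4327967}{-2314948} = - 79 \left(\left(-9\right)^{2} + 1 \cdot 2\right) - \left(-4327967\right) \left(- \frac{1}{2314948}\right) = - 79 \left(81 + 2\right) - \frac{4327967}{2314948} = \left(-79\right) 83 - \frac{4327967}{2314948} = -6557 - \frac{4327967}{2314948} = - \frac{15183442003}{2314948}$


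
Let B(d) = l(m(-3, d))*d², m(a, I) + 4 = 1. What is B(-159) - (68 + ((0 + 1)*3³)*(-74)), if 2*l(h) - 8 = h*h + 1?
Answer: 229459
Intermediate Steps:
m(a, I) = -3 (m(a, I) = -4 + 1 = -3)
l(h) = 9/2 + h²/2 (l(h) = 4 + (h*h + 1)/2 = 4 + (h² + 1)/2 = 4 + (1 + h²)/2 = 4 + (½ + h²/2) = 9/2 + h²/2)
B(d) = 9*d² (B(d) = (9/2 + (½)*(-3)²)*d² = (9/2 + (½)*9)*d² = (9/2 + 9/2)*d² = 9*d²)
B(-159) - (68 + ((0 + 1)*3³)*(-74)) = 9*(-159)² - (68 + ((0 + 1)*3³)*(-74)) = 9*25281 - (68 + (1*27)*(-74)) = 227529 - (68 + 27*(-74)) = 227529 - (68 - 1998) = 227529 - 1*(-1930) = 227529 + 1930 = 229459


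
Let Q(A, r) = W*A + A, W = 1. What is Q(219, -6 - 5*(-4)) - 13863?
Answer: -13425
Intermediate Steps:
Q(A, r) = 2*A (Q(A, r) = 1*A + A = A + A = 2*A)
Q(219, -6 - 5*(-4)) - 13863 = 2*219 - 13863 = 438 - 13863 = -13425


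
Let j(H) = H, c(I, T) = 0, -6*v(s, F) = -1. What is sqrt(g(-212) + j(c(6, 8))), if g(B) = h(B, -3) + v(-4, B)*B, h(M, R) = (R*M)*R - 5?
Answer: I*sqrt(17535)/3 ≈ 44.14*I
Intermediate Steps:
v(s, F) = 1/6 (v(s, F) = -1/6*(-1) = 1/6)
h(M, R) = -5 + M*R**2 (h(M, R) = (M*R)*R - 5 = M*R**2 - 5 = -5 + M*R**2)
g(B) = -5 + 55*B/6 (g(B) = (-5 + B*(-3)**2) + B/6 = (-5 + B*9) + B/6 = (-5 + 9*B) + B/6 = -5 + 55*B/6)
sqrt(g(-212) + j(c(6, 8))) = sqrt((-5 + (55/6)*(-212)) + 0) = sqrt((-5 - 5830/3) + 0) = sqrt(-5845/3 + 0) = sqrt(-5845/3) = I*sqrt(17535)/3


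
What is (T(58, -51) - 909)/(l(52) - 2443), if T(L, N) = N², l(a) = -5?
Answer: -47/68 ≈ -0.69118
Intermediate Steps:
(T(58, -51) - 909)/(l(52) - 2443) = ((-51)² - 909)/(-5 - 2443) = (2601 - 909)/(-2448) = 1692*(-1/2448) = -47/68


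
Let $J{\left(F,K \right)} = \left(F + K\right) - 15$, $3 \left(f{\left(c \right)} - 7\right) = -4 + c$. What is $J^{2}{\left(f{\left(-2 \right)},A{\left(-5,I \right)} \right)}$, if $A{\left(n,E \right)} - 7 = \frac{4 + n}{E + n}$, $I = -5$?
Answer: $\frac{841}{100} \approx 8.41$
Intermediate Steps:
$A{\left(n,E \right)} = 7 + \frac{4 + n}{E + n}$
$f{\left(c \right)} = \frac{17}{3} + \frac{c}{3}$ ($f{\left(c \right)} = 7 + \frac{-4 + c}{3} = 7 + \left(- \frac{4}{3} + \frac{c}{3}\right) = \frac{17}{3} + \frac{c}{3}$)
$J{\left(F,K \right)} = -15 + F + K$
$J^{2}{\left(f{\left(-2 \right)},A{\left(-5,I \right)} \right)} = \left(-15 + \left(\frac{17}{3} + \frac{1}{3} \left(-2\right)\right) + \frac{4 + 7 \left(-5\right) + 8 \left(-5\right)}{-5 - 5}\right)^{2} = \left(-15 + \left(\frac{17}{3} - \frac{2}{3}\right) + \frac{4 - 35 - 40}{-10}\right)^{2} = \left(-15 + 5 - - \frac{71}{10}\right)^{2} = \left(-15 + 5 + \frac{71}{10}\right)^{2} = \left(- \frac{29}{10}\right)^{2} = \frac{841}{100}$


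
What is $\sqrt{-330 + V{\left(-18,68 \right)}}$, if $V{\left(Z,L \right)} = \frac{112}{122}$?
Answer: $\frac{i \sqrt{1224514}}{61} \approx 18.141 i$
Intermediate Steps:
$V{\left(Z,L \right)} = \frac{56}{61}$ ($V{\left(Z,L \right)} = 112 \cdot \frac{1}{122} = \frac{56}{61}$)
$\sqrt{-330 + V{\left(-18,68 \right)}} = \sqrt{-330 + \frac{56}{61}} = \sqrt{- \frac{20074}{61}} = \frac{i \sqrt{1224514}}{61}$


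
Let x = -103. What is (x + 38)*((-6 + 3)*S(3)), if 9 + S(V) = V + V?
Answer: -585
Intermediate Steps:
S(V) = -9 + 2*V (S(V) = -9 + (V + V) = -9 + 2*V)
(x + 38)*((-6 + 3)*S(3)) = (-103 + 38)*((-6 + 3)*(-9 + 2*3)) = -(-195)*(-9 + 6) = -(-195)*(-3) = -65*9 = -585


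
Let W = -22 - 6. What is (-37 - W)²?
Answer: 81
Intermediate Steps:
W = -28
(-37 - W)² = (-37 - 1*(-28))² = (-37 + 28)² = (-9)² = 81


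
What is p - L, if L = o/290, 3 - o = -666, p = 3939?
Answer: 1141641/290 ≈ 3936.7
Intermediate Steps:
o = 669 (o = 3 - 1*(-666) = 3 + 666 = 669)
L = 669/290 ≈ 2.3069
p - L = 3939 - 1*669/290 = 3939 - 669/290 = 1141641/290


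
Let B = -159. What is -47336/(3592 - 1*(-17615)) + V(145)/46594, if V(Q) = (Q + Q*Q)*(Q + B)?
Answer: -4245452122/494059479 ≈ -8.5930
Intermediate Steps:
V(Q) = (-159 + Q)*(Q + Q²) (V(Q) = (Q + Q*Q)*(Q - 159) = (Q + Q²)*(-159 + Q) = (-159 + Q)*(Q + Q²))
-47336/(3592 - 1*(-17615)) + V(145)/46594 = -47336/(3592 - 1*(-17615)) + (145*(-159 + 145² - 158*145))/46594 = -47336/(3592 + 17615) + (145*(-159 + 21025 - 22910))*(1/46594) = -47336/21207 + (145*(-2044))*(1/46594) = -47336*1/21207 - 296380*1/46594 = -47336/21207 - 148190/23297 = -4245452122/494059479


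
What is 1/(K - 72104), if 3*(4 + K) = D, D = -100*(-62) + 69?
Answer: -3/210055 ≈ -1.4282e-5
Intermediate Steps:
D = 6269 (D = 6200 + 69 = 6269)
K = 6257/3 (K = -4 + (1/3)*6269 = -4 + 6269/3 = 6257/3 ≈ 2085.7)
1/(K - 72104) = 1/(6257/3 - 72104) = 1/(-210055/3) = -3/210055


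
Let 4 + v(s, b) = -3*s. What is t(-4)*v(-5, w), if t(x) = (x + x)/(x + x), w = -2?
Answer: 11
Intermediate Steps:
t(x) = 1 (t(x) = (2*x)/((2*x)) = (2*x)*(1/(2*x)) = 1)
v(s, b) = -4 - 3*s
t(-4)*v(-5, w) = 1*(-4 - 3*(-5)) = 1*(-4 + 15) = 1*11 = 11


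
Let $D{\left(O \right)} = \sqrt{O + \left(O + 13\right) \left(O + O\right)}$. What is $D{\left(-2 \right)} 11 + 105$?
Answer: $105 + 11 i \sqrt{46} \approx 105.0 + 74.606 i$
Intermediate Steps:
$D{\left(O \right)} = \sqrt{O + 2 O \left(13 + O\right)}$ ($D{\left(O \right)} = \sqrt{O + \left(13 + O\right) 2 O} = \sqrt{O + 2 O \left(13 + O\right)}$)
$D{\left(-2 \right)} 11 + 105 = \sqrt{- 2 \left(27 + 2 \left(-2\right)\right)} 11 + 105 = \sqrt{- 2 \left(27 - 4\right)} 11 + 105 = \sqrt{\left(-2\right) 23} \cdot 11 + 105 = \sqrt{-46} \cdot 11 + 105 = i \sqrt{46} \cdot 11 + 105 = 11 i \sqrt{46} + 105 = 105 + 11 i \sqrt{46}$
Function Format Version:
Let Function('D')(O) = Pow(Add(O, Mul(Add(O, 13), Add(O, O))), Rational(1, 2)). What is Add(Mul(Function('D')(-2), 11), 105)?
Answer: Add(105, Mul(11, I, Pow(46, Rational(1, 2)))) ≈ Add(105.00, Mul(74.606, I))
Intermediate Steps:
Function('D')(O) = Pow(Add(O, Mul(2, O, Add(13, O))), Rational(1, 2)) (Function('D')(O) = Pow(Add(O, Mul(Add(13, O), Mul(2, O))), Rational(1, 2)) = Pow(Add(O, Mul(2, O, Add(13, O))), Rational(1, 2)))
Add(Mul(Function('D')(-2), 11), 105) = Add(Mul(Pow(Mul(-2, Add(27, Mul(2, -2))), Rational(1, 2)), 11), 105) = Add(Mul(Pow(Mul(-2, Add(27, -4)), Rational(1, 2)), 11), 105) = Add(Mul(Pow(Mul(-2, 23), Rational(1, 2)), 11), 105) = Add(Mul(Pow(-46, Rational(1, 2)), 11), 105) = Add(Mul(Mul(I, Pow(46, Rational(1, 2))), 11), 105) = Add(Mul(11, I, Pow(46, Rational(1, 2))), 105) = Add(105, Mul(11, I, Pow(46, Rational(1, 2))))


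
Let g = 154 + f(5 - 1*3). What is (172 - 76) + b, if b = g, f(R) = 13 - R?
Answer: 261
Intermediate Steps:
g = 165 (g = 154 + (13 - (5 - 1*3)) = 154 + (13 - (5 - 3)) = 154 + (13 - 1*2) = 154 + (13 - 2) = 154 + 11 = 165)
b = 165
(172 - 76) + b = (172 - 76) + 165 = 96 + 165 = 261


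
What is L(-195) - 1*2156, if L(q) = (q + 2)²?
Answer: 35093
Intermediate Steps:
L(q) = (2 + q)²
L(-195) - 1*2156 = (2 - 195)² - 1*2156 = (-193)² - 2156 = 37249 - 2156 = 35093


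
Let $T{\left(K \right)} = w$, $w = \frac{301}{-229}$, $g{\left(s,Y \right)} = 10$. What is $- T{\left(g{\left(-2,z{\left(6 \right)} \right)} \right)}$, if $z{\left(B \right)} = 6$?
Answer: $\frac{301}{229} \approx 1.3144$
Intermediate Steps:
$w = - \frac{301}{229}$ ($w = 301 \left(- \frac{1}{229}\right) = - \frac{301}{229} \approx -1.3144$)
$T{\left(K \right)} = - \frac{301}{229}$
$- T{\left(g{\left(-2,z{\left(6 \right)} \right)} \right)} = \left(-1\right) \left(- \frac{301}{229}\right) = \frac{301}{229}$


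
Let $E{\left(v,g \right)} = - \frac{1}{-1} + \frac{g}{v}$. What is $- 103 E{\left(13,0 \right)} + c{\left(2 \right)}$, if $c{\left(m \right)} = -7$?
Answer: $-110$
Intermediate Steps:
$E{\left(v,g \right)} = 1 + \frac{g}{v}$ ($E{\left(v,g \right)} = \left(-1\right) \left(-1\right) + \frac{g}{v} = 1 + \frac{g}{v}$)
$- 103 E{\left(13,0 \right)} + c{\left(2 \right)} = - 103 \frac{0 + 13}{13} - 7 = - 103 \cdot \frac{1}{13} \cdot 13 - 7 = \left(-103\right) 1 - 7 = -103 - 7 = -110$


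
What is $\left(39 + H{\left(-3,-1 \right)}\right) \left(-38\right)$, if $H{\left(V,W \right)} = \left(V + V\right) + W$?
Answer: $-1216$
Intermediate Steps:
$H{\left(V,W \right)} = W + 2 V$ ($H{\left(V,W \right)} = 2 V + W = W + 2 V$)
$\left(39 + H{\left(-3,-1 \right)}\right) \left(-38\right) = \left(39 + \left(-1 + 2 \left(-3\right)\right)\right) \left(-38\right) = \left(39 - 7\right) \left(-38\right) = 32 \left(-38\right) = -1216$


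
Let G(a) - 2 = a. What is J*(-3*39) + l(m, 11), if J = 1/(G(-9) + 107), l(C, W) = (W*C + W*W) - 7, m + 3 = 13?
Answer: 22283/100 ≈ 222.83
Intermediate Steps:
G(a) = 2 + a
m = 10 (m = -3 + 13 = 10)
l(C, W) = -7 + W² + C*W (l(C, W) = (C*W + W²) - 7 = (W² + C*W) - 7 = -7 + W² + C*W)
J = 1/100 (J = 1/((2 - 9) + 107) = 1/(-7 + 107) = 1/100 ≈ 0.010000)
J*(-3*39) + l(m, 11) = (-3*39)/100 + (-7 + 11² + 10*11) = (1/100)*(-117) + (-7 + 121 + 110) = -117/100 + 224 = 22283/100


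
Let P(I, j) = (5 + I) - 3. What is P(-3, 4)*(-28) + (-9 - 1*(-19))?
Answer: 38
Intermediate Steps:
P(I, j) = 2 + I
P(-3, 4)*(-28) + (-9 - 1*(-19)) = (2 - 3)*(-28) + (-9 - 1*(-19)) = -1*(-28) + (-9 + 19) = 28 + 10 = 38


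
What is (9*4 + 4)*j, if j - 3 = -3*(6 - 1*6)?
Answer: 120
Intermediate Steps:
j = 3 (j = 3 - 3*(6 - 1*6) = 3 - 3*(6 - 6) = 3 - 3*0 = 3 + 0 = 3)
(9*4 + 4)*j = (9*4 + 4)*3 = (36 + 4)*3 = 40*3 = 120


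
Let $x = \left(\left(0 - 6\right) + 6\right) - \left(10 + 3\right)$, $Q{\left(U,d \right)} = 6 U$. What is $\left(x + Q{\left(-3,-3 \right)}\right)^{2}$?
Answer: $961$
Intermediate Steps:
$x = -13$ ($x = \left(-6 + 6\right) - 13 = 0 - 13 = -13$)
$\left(x + Q{\left(-3,-3 \right)}\right)^{2} = \left(-13 + 6 \left(-3\right)\right)^{2} = \left(-13 - 18\right)^{2} = \left(-31\right)^{2} = 961$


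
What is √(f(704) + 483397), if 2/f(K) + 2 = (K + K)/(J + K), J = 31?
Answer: 2*√116130433/31 ≈ 695.25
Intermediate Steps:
f(K) = 2/(-2 + 2*K/(31 + K)) (f(K) = 2/(-2 + (K + K)/(31 + K)) = 2/(-2 + (2*K)/(31 + K)) = 2/(-2 + 2*K/(31 + K)))
√(f(704) + 483397) = √((-1 - 1/31*704) + 483397) = √((-1 - 704/31) + 483397) = √(-735/31 + 483397) = √(14984572/31) = 2*√116130433/31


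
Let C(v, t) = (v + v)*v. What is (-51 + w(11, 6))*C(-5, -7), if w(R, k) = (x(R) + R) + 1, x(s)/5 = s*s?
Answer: 28300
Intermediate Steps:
x(s) = 5*s² (x(s) = 5*(s*s) = 5*s²)
w(R, k) = 1 + R + 5*R² (w(R, k) = (5*R² + R) + 1 = (R + 5*R²) + 1 = 1 + R + 5*R²)
C(v, t) = 2*v² (C(v, t) = (2*v)*v = 2*v²)
(-51 + w(11, 6))*C(-5, -7) = (-51 + (1 + 11 + 5*11²))*(2*(-5)²) = (-51 + (1 + 11 + 5*121))*(2*25) = (-51 + (1 + 11 + 605))*50 = (-51 + 617)*50 = 566*50 = 28300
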